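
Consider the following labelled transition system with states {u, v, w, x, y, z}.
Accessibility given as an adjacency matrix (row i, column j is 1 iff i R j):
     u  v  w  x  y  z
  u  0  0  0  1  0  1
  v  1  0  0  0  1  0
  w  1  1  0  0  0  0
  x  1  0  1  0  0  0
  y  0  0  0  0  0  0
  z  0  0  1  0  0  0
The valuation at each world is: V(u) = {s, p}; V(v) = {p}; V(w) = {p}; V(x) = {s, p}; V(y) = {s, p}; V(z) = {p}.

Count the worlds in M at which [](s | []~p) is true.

2

Let φ = [](s | []~p). Evaluate φ at each world:
  u (successors {x, z}): φ is false.
  v (successors {u, y}): φ is true.
  w (successors {u, v}): φ is false.
  x (successors {u, w}): φ is false.
  y (successors ∅): φ is true.
  z (successors {w}): φ is false.
For instance, at w:
  At w: [](s | []~p) requires s | []~p at every successor {u, v}.
    s | []~p fails at v, so [](s | []~p) is false at w.
      At v: s is false, []~p is false, so s | []~p is false.
Satisfying worlds: {v, y}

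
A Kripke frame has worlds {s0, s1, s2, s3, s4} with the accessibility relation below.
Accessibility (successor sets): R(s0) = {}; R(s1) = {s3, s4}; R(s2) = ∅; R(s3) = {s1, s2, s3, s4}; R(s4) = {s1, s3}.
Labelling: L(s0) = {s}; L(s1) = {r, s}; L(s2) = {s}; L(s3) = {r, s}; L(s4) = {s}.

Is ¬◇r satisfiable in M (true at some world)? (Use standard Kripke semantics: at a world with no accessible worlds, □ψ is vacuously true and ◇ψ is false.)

Yes

Let φ = ¬◇r. Evaluate φ at each world:
  s0 (successors ∅): φ is true.
  s1 (successors {s3, s4}): φ is false.
  s2 (successors ∅): φ is true.
  s3 (successors {s1, s2, s3, s4}): φ is false.
  s4 (successors {s1, s3}): φ is false.
Detail at s0 (witness):
  At s0: ◇r is false, so ¬◇r is true.
    At s0: no accessible worlds, so ◇r is false.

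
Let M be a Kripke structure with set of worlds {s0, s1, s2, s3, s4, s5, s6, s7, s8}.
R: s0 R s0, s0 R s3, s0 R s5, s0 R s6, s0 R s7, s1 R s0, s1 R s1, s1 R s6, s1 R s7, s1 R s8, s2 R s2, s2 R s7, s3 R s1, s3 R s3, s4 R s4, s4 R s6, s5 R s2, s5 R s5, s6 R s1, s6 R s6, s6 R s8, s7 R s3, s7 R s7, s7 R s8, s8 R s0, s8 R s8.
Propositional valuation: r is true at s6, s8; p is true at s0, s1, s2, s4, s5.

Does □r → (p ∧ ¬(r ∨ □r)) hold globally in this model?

Yes

Recall that □ψ holds at a world iff ψ holds at every accessible world, and ◇ψ holds iff ψ holds at some accessible world.
Let φ = □r → (p ∧ ¬(r ∨ □r)). Evaluate φ at each world:
  s0 (successors {s0, s3, s5, s6, s7}): φ is true.
  s1 (successors {s0, s1, s6, s7, s8}): φ is true.
  s2 (successors {s2, s7}): φ is true.
  s3 (successors {s1, s3}): φ is true.
  s4 (successors {s4, s6}): φ is true.
  s5 (successors {s2, s5}): φ is true.
  s6 (successors {s1, s6, s8}): φ is true.
  s7 (successors {s3, s7, s8}): φ is true.
  s8 (successors {s0, s8}): φ is true.
For instance, at s3:
  At s3: □r is false, p ∧ ¬(r ∨ □r) is false, so □r → (p ∧ ¬(r ∨ □r)) is true.
    At s3: □r requires r at every successor {s1, s3}.
      r fails at s1, so □r is false at s3.
    At s3: p is false, ¬(r ∨ □r) is true, so p ∧ ¬(r ∨ □r) is false.
      At s3: r ∨ □r is false, so ¬(r ∨ □r) is true.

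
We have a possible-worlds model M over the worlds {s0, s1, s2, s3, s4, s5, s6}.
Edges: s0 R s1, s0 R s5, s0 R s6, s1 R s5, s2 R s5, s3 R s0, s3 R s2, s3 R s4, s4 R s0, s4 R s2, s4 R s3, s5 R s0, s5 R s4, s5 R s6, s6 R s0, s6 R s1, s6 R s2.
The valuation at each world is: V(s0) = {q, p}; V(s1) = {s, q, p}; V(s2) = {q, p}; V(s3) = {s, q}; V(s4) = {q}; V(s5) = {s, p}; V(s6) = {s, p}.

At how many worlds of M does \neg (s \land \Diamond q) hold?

4

Let φ = \neg (s \land \Diamond q). Evaluate φ at each world:
  s0 (successors {s1, s5, s6}): φ is true.
  s1 (successors {s5}): φ is true.
  s2 (successors {s5}): φ is true.
  s3 (successors {s0, s2, s4}): φ is false.
  s4 (successors {s0, s2, s3}): φ is true.
  s5 (successors {s0, s4, s6}): φ is false.
  s6 (successors {s0, s1, s2}): φ is false.
For instance, at s5:
  At s5: s \land \Diamond q is true, so \neg (s \land \Diamond q) is false.
    At s5: s is true, \Diamond q is true, so s \land \Diamond q is true.
      At s5: \Diamond q requires q at some successor in {s0, s4, s6}.
        q holds at s0, so \Diamond q is true at s5.
Satisfying worlds: {s0, s1, s2, s4}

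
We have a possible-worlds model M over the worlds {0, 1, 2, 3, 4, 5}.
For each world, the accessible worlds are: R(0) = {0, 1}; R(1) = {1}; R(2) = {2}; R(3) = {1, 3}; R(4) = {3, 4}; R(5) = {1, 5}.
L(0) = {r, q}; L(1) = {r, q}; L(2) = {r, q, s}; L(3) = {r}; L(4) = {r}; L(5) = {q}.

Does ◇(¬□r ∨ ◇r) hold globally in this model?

Let φ = ◇(¬□r ∨ ◇r). Evaluate φ at each world:
  0 (successors {0, 1}): φ is true.
  1 (successors {1}): φ is true.
  2 (successors {2}): φ is true.
  3 (successors {1, 3}): φ is true.
  4 (successors {3, 4}): φ is true.
  5 (successors {1, 5}): φ is true.
For instance, at 4:
  At 4: ◇(¬□r ∨ ◇r) requires ¬□r ∨ ◇r at some successor in {3, 4}.
    ¬□r ∨ ◇r holds at 3, so ◇(¬□r ∨ ◇r) is true at 4.
      At 3: ¬□r is false, ◇r is true, so ¬□r ∨ ◇r is true.

Yes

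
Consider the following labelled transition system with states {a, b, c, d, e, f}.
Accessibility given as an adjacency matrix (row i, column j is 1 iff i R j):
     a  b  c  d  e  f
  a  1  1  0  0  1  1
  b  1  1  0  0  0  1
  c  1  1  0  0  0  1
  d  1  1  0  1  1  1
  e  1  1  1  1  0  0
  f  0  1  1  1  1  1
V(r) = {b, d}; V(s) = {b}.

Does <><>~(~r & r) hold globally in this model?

Let φ = <><>~(~r & r). Evaluate φ at each world:
  a (successors {a, b, e, f}): φ is true.
  b (successors {a, b, f}): φ is true.
  c (successors {a, b, f}): φ is true.
  d (successors {a, b, d, e, f}): φ is true.
  e (successors {a, b, c, d}): φ is true.
  f (successors {b, c, d, e, f}): φ is true.
For instance, at d:
  At d: <><>~(~r & r) requires <>~(~r & r) at some successor in {a, b, d, e, f}.
    <>~(~r & r) holds at a, so <><>~(~r & r) is true at d.
      At a: <>~(~r & r) requires ~(~r & r) at some successor in {a, b, e, f}.
        ~(~r & r) holds at a, so <>~(~r & r) is true at a.

Yes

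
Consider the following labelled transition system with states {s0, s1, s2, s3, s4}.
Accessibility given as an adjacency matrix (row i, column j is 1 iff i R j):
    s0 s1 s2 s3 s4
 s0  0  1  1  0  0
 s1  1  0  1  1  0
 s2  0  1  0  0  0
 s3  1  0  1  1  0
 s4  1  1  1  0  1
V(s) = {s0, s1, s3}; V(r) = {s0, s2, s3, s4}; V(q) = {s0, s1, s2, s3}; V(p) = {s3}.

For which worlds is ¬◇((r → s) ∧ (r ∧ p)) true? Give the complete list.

s0, s2, s4

Let φ = ¬◇((r → s) ∧ (r ∧ p)). Evaluate φ at each world:
  s0 (successors {s1, s2}): φ is true.
  s1 (successors {s0, s2, s3}): φ is false.
  s2 (successors {s1}): φ is true.
  s3 (successors {s0, s2, s3}): φ is false.
  s4 (successors {s0, s1, s2, s4}): φ is true.
For instance, at s0:
  At s0: ◇((r → s) ∧ (r ∧ p)) is false, so ¬◇((r → s) ∧ (r ∧ p)) is true.
    At s0: ◇((r → s) ∧ (r ∧ p)) requires (r → s) ∧ (r ∧ p) at some successor in {s1, s2}.
      At s1: (r → s) ∧ (r ∧ p) is false.
      At s2: (r → s) ∧ (r ∧ p) is false.
    So ◇((r → s) ∧ (r ∧ p)) is false at s0.
Satisfying worlds: {s0, s2, s4}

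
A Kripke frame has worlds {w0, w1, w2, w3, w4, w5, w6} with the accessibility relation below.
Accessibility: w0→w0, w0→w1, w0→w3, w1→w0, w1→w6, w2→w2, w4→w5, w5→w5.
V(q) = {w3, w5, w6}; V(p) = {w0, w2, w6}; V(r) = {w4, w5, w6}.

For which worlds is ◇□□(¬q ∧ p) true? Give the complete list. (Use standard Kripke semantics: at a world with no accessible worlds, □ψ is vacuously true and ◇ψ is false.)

w0, w1, w2

Let φ = ◇□□(¬q ∧ p). Evaluate φ at each world:
  w0 (successors {w0, w1, w3}): φ is true.
  w1 (successors {w0, w6}): φ is true.
  w2 (successors {w2}): φ is true.
  w3 (successors ∅): φ is false.
  w4 (successors {w5}): φ is false.
  w5 (successors {w5}): φ is false.
  w6 (successors ∅): φ is false.
For instance, at w0:
  At w0: ◇□□(¬q ∧ p) requires □□(¬q ∧ p) at some successor in {w0, w1, w3}.
    □□(¬q ∧ p) holds at w3, so ◇□□(¬q ∧ p) is true at w0.
      At w3: no accessible worlds, so □□(¬q ∧ p) holds vacuously.
Satisfying worlds: {w0, w1, w2}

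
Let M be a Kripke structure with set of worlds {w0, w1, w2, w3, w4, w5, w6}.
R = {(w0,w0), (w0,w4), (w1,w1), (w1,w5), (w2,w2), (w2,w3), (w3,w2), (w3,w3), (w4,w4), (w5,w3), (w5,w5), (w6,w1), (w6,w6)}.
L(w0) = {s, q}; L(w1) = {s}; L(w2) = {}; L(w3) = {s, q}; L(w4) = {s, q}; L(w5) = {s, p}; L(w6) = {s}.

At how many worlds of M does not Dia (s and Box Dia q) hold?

1

Let φ = not Dia (s and Box Dia q). Evaluate φ at each world:
  w0 (successors {w0, w4}): φ is false.
  w1 (successors {w1, w5}): φ is false.
  w2 (successors {w2, w3}): φ is false.
  w3 (successors {w2, w3}): φ is false.
  w4 (successors {w4}): φ is false.
  w5 (successors {w3, w5}): φ is false.
  w6 (successors {w1, w6}): φ is true.
For instance, at w1:
  At w1: Dia (s and Box Dia q) is true, so not Dia (s and Box Dia q) is false.
    At w1: Dia (s and Box Dia q) requires s and Box Dia q at some successor in {w1, w5}.
      s and Box Dia q holds at w5, so Dia (s and Box Dia q) is true at w1.
Satisfying worlds: {w6}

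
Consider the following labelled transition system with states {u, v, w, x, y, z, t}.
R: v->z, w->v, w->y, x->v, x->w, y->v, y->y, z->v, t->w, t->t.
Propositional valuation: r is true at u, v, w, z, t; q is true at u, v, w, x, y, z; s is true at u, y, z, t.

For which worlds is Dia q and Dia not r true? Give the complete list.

Recall that Dia ψ holds at a world iff ψ holds at some accessible world.
Let φ = Dia q and Dia not r. Evaluate φ at each world:
  u (successors ∅): φ is false.
  v (successors {z}): φ is false.
  w (successors {v, y}): φ is true.
  x (successors {v, w}): φ is false.
  y (successors {v, y}): φ is true.
  z (successors {v}): φ is false.
  t (successors {w, t}): φ is false.
For instance, at w:
  At w: Dia q is true, Dia not r is true, so Dia q and Dia not r is true.
    At w: Dia q requires q at some successor in {v, y}.
      q holds at v, so Dia q is true at w.
    At w: Dia not r requires not r at some successor in {v, y}.
      not r holds at y, so Dia not r is true at w.
Satisfying worlds: {w, y}

w, y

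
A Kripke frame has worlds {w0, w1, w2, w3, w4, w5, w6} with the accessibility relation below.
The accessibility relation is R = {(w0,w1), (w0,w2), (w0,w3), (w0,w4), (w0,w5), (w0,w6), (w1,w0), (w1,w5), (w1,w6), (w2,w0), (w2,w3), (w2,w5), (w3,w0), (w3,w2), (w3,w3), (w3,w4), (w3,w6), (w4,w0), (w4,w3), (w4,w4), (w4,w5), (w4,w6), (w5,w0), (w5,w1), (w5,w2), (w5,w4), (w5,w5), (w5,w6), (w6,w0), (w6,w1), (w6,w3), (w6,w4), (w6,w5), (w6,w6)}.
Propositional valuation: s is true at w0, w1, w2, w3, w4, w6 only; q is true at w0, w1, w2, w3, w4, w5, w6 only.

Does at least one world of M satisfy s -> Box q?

Let φ = s -> Box q. Evaluate φ at each world:
  w0 (successors {w1, w2, w3, w4, w5, w6}): φ is true.
  w1 (successors {w0, w5, w6}): φ is true.
  w2 (successors {w0, w3, w5}): φ is true.
  w3 (successors {w0, w2, w3, w4, w6}): φ is true.
  w4 (successors {w0, w3, w4, w5, w6}): φ is true.
  w5 (successors {w0, w1, w2, w4, w5, w6}): φ is true.
  w6 (successors {w0, w1, w3, w4, w5, w6}): φ is true.
Detail at w0 (witness):
  At w0: s is true, Box q is true, so s -> Box q is true.
    At w0: Box q requires q at every successor {w1, w2, w3, w4, w5, w6}.
      At w1: q is true.
      At w2: q is true.
      At w3: q is true.
      At w4: q is true.
      At w5: q is true.
      At w6: q is true.
    So Box q is true at w0.

Yes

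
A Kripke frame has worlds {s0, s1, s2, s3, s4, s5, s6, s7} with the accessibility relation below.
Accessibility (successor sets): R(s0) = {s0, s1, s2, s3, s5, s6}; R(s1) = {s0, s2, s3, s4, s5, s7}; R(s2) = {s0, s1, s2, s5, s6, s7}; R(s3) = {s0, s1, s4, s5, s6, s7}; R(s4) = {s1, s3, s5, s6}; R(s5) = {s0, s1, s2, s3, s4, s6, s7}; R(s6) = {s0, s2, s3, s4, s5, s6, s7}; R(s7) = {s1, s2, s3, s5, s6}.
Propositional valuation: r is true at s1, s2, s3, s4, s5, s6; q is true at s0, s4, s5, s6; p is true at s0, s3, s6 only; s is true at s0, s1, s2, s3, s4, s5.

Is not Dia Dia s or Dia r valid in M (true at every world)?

Let φ = not Dia Dia s or Dia r. Evaluate φ at each world:
  s0 (successors {s0, s1, s2, s3, s5, s6}): φ is true.
  s1 (successors {s0, s2, s3, s4, s5, s7}): φ is true.
  s2 (successors {s0, s1, s2, s5, s6, s7}): φ is true.
  s3 (successors {s0, s1, s4, s5, s6, s7}): φ is true.
  s4 (successors {s1, s3, s5, s6}): φ is true.
  s5 (successors {s0, s1, s2, s3, s4, s6, s7}): φ is true.
  s6 (successors {s0, s2, s3, s4, s5, s6, s7}): φ is true.
  s7 (successors {s1, s2, s3, s5, s6}): φ is true.
For instance, at s6:
  At s6: not Dia Dia s is false, Dia r is true, so not Dia Dia s or Dia r is true.
    At s6: Dia Dia s is true, so not Dia Dia s is false.
      At s6: Dia Dia s requires Dia s at some successor in {s0, s2, s3, s4, s5, s6, s7}.
        Dia s holds at s0, so Dia Dia s is true at s6.
    At s6: Dia r requires r at some successor in {s0, s2, s3, s4, s5, s6, s7}.
      r holds at s2, so Dia r is true at s6.

Yes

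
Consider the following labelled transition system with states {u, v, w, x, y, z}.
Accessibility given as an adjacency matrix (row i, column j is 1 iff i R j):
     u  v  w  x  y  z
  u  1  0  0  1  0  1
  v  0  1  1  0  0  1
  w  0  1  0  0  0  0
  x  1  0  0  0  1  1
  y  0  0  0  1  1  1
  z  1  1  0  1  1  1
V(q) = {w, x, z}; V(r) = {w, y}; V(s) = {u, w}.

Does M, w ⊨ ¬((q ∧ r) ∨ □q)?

At w: (q ∧ r) ∨ □q is true, so ¬((q ∧ r) ∨ □q) is false.
  At w: q ∧ r is true, □q is false, so (q ∧ r) ∨ □q is true.
    At w: □q requires q at every successor {v}.
      q fails at v, so □q is false at w.

No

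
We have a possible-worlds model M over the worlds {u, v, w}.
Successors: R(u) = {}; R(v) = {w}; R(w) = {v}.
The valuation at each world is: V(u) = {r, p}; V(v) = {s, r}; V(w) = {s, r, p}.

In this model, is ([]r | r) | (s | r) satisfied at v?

At v: []r | r is true, s | r is true, so ([]r | r) | (s | r) is true.
  At v: []r is true, r is true, so []r | r is true.
    At v: []r requires r at every successor {w}.
      At w: r is true.
    So []r is true at v.

Yes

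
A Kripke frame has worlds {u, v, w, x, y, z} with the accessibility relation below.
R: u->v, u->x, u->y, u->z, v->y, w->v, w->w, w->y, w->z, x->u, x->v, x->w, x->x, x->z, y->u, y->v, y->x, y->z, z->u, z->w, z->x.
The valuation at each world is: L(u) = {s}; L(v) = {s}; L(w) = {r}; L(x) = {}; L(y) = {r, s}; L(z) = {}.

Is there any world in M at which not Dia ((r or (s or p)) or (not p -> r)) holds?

Let φ = not Dia ((r or (s or p)) or (not p -> r)). Evaluate φ at each world:
  u (successors {v, x, y, z}): φ is false.
  v (successors {y}): φ is false.
  w (successors {v, w, y, z}): φ is false.
  x (successors {u, v, w, x, z}): φ is false.
  y (successors {u, v, x, z}): φ is false.
  z (successors {u, w, x}): φ is false.
For instance, at z:
  At z: Dia ((r or (s or p)) or (not p -> r)) is true, so not Dia ((r or (s or p)) or (not p -> r)) is false.
    At z: Dia ((r or (s or p)) or (not p -> r)) requires (r or (s or p)) or (not p -> r) at some successor in {u, w, x}.
      (r or (s or p)) or (not p -> r) holds at u, so Dia ((r or (s or p)) or (not p -> r)) is true at z.

No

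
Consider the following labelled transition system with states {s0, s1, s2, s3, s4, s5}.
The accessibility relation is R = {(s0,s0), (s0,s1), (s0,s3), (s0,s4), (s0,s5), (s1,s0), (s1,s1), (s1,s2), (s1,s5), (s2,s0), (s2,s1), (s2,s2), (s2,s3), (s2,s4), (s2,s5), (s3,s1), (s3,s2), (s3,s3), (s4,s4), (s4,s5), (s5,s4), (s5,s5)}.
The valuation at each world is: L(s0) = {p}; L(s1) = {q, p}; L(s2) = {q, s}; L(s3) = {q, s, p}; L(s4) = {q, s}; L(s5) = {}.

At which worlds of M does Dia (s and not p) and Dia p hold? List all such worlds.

Recall that Dia ψ holds at a world iff ψ holds at some accessible world.
Let φ = Dia (s and not p) and Dia p. Evaluate φ at each world:
  s0 (successors {s0, s1, s3, s4, s5}): φ is true.
  s1 (successors {s0, s1, s2, s5}): φ is true.
  s2 (successors {s0, s1, s2, s3, s4, s5}): φ is true.
  s3 (successors {s1, s2, s3}): φ is true.
  s4 (successors {s4, s5}): φ is false.
  s5 (successors {s4, s5}): φ is false.
For instance, at s4:
  At s4: Dia (s and not p) is true, Dia p is false, so Dia (s and not p) and Dia p is false.
    At s4: Dia (s and not p) requires s and not p at some successor in {s4, s5}.
      s and not p holds at s4, so Dia (s and not p) is true at s4.
    At s4: Dia p requires p at some successor in {s4, s5}.
      At s4: p is false.
      At s5: p is false.
    So Dia p is false at s4.
Satisfying worlds: {s0, s1, s2, s3}

s0, s1, s2, s3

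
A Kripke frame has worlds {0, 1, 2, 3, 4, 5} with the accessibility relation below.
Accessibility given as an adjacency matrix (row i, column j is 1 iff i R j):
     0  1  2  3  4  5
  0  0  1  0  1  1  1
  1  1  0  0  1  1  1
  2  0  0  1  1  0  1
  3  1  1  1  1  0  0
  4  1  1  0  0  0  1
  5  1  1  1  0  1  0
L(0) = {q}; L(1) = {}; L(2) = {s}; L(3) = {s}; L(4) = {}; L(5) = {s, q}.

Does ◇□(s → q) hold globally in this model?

No

Recall that □ψ holds at a world iff ψ holds at every accessible world, and ◇ψ holds iff ψ holds at some accessible world.
Let φ = ◇□(s → q). Evaluate φ at each world:
  0 (successors {1, 3, 4, 5}): φ is true.
  1 (successors {0, 3, 4, 5}): φ is true.
  2 (successors {2, 3, 5}): φ is false.
  3 (successors {0, 1, 2, 3}): φ is false.
  4 (successors {0, 1, 5}): φ is false.
  5 (successors {0, 1, 2, 4}): φ is true.
Detail at 2 (counterexample):
  At 2: ◇□(s → q) requires □(s → q) at some successor in {2, 3, 5}.
    At 2: □(s → q) is false.
    At 3: □(s → q) is false.
    At 5: □(s → q) is false.
  So ◇□(s → q) is false at 2.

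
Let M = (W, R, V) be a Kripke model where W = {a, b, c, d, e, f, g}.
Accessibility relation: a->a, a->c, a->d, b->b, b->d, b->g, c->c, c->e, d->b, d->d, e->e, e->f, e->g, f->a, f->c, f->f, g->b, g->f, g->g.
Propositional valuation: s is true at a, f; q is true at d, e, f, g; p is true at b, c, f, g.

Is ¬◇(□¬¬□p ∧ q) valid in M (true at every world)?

Recall that □ψ holds at a world iff ψ holds at every accessible world, and ◇ψ holds iff ψ holds at some accessible world.
Let φ = ¬◇(□¬¬□p ∧ q). Evaluate φ at each world:
  a (successors {a, c, d}): φ is true.
  b (successors {b, d, g}): φ is true.
  c (successors {c, e}): φ is true.
  d (successors {b, d}): φ is true.
  e (successors {e, f, g}): φ is true.
  f (successors {a, c, f}): φ is true.
  g (successors {b, f, g}): φ is true.
For instance, at b:
  At b: ◇(□¬¬□p ∧ q) is false, so ¬◇(□¬¬□p ∧ q) is true.
    At b: ◇(□¬¬□p ∧ q) requires □¬¬□p ∧ q at some successor in {b, d, g}.
      At b: □¬¬□p ∧ q is false.
      At d: □¬¬□p ∧ q is false.
      At g: □¬¬□p ∧ q is false.
    So ◇(□¬¬□p ∧ q) is false at b.

Yes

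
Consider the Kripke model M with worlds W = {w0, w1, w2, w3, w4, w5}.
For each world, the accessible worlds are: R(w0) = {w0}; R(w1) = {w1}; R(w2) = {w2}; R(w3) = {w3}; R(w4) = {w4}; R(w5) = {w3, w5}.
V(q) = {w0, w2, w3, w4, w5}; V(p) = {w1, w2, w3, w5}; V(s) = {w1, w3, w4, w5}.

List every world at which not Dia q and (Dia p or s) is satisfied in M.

Let φ = not Dia q and (Dia p or s). Evaluate φ at each world:
  w0 (successors {w0}): φ is false.
  w1 (successors {w1}): φ is true.
  w2 (successors {w2}): φ is false.
  w3 (successors {w3}): φ is false.
  w4 (successors {w4}): φ is false.
  w5 (successors {w3, w5}): φ is false.
For instance, at w0:
  At w0: not Dia q is false, Dia p or s is false, so not Dia q and (Dia p or s) is false.
    At w0: Dia q is true, so not Dia q is false.
      At w0: Dia q requires q at some successor in {w0}.
        q holds at w0, so Dia q is true at w0.
    At w0: Dia p is false, s is false, so Dia p or s is false.
      At w0: Dia p requires p at some successor in {w0}.
        At w0: p is false.
      So Dia p is false at w0.
Satisfying worlds: {w1}

w1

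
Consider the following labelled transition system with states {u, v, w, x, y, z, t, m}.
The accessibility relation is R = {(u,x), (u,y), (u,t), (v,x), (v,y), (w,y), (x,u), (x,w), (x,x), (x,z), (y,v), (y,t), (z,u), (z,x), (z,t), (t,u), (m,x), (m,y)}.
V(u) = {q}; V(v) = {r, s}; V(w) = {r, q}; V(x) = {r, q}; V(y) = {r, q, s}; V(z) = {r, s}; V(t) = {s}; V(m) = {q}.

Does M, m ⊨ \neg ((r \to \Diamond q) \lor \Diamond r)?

No

Recall that \Diamond ψ holds at a world iff ψ holds at some accessible world.
At m: (r \to \Diamond q) \lor \Diamond r is true, so \neg ((r \to \Diamond q) \lor \Diamond r) is false.
  At m: r \to \Diamond q is true, \Diamond r is true, so (r \to \Diamond q) \lor \Diamond r is true.
    At m: r is false, \Diamond q is true, so r \to \Diamond q is true.
      At m: \Diamond q requires q at some successor in {x, y}.
        q holds at x, so \Diamond q is true at m.
    At m: \Diamond r requires r at some successor in {x, y}.
      r holds at x, so \Diamond r is true at m.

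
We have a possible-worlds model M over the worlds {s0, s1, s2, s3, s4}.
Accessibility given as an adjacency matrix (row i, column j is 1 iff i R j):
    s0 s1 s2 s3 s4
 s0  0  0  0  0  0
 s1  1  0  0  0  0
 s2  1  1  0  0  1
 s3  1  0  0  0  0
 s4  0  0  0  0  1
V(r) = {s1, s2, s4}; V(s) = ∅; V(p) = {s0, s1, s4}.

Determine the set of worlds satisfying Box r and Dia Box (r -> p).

Let φ = Box r and Dia Box (r -> p). Evaluate φ at each world:
  s0 (successors ∅): φ is false.
  s1 (successors {s0}): φ is false.
  s2 (successors {s0, s1, s4}): φ is false.
  s3 (successors {s0}): φ is false.
  s4 (successors {s4}): φ is true.
For instance, at s4:
  At s4: Box r is true, Dia Box (r -> p) is true, so Box r and Dia Box (r -> p) is true.
    At s4: Box r requires r at every successor {s4}.
      At s4: r is true.
    So Box r is true at s4.
    At s4: Dia Box (r -> p) requires Box (r -> p) at some successor in {s4}.
      Box (r -> p) holds at s4, so Dia Box (r -> p) is true at s4.
Satisfying worlds: {s4}

s4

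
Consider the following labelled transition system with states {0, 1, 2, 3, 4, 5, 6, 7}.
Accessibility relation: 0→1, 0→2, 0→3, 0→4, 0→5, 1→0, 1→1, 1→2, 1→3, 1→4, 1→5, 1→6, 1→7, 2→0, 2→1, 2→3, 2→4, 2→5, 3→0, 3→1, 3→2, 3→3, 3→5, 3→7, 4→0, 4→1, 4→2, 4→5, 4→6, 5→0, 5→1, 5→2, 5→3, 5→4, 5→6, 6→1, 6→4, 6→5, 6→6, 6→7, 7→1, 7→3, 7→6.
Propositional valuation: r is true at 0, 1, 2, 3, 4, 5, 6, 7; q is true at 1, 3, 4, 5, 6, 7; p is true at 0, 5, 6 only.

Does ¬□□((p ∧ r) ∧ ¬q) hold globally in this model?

Yes

Let φ = ¬□□((p ∧ r) ∧ ¬q). Evaluate φ at each world:
  0 (successors {1, 2, 3, 4, 5}): φ is true.
  1 (successors {0, 1, 2, 3, 4, 5, 6, 7}): φ is true.
  2 (successors {0, 1, 3, 4, 5}): φ is true.
  3 (successors {0, 1, 2, 3, 5, 7}): φ is true.
  4 (successors {0, 1, 2, 5, 6}): φ is true.
  5 (successors {0, 1, 2, 3, 4, 6}): φ is true.
  6 (successors {1, 4, 5, 6, 7}): φ is true.
  7 (successors {1, 3, 6}): φ is true.
For instance, at 3:
  At 3: □□((p ∧ r) ∧ ¬q) is false, so ¬□□((p ∧ r) ∧ ¬q) is true.
    At 3: □□((p ∧ r) ∧ ¬q) requires □((p ∧ r) ∧ ¬q) at every successor {0, 1, 2, 3, 5, 7}.
      □((p ∧ r) ∧ ¬q) fails at 0, so □□((p ∧ r) ∧ ¬q) is false at 3.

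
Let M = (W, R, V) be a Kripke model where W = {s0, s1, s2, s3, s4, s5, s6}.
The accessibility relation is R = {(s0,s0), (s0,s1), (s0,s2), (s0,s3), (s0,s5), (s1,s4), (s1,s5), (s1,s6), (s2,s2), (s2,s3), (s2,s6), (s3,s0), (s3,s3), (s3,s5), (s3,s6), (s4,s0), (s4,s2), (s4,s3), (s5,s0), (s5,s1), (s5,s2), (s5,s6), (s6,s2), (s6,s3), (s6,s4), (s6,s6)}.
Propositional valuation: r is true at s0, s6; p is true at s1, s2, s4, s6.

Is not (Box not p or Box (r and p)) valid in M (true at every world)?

Yes

Let φ = not (Box not p or Box (r and p)). Evaluate φ at each world:
  s0 (successors {s0, s1, s2, s3, s5}): φ is true.
  s1 (successors {s4, s5, s6}): φ is true.
  s2 (successors {s2, s3, s6}): φ is true.
  s3 (successors {s0, s3, s5, s6}): φ is true.
  s4 (successors {s0, s2, s3}): φ is true.
  s5 (successors {s0, s1, s2, s6}): φ is true.
  s6 (successors {s2, s3, s4, s6}): φ is true.
For instance, at s6:
  At s6: Box not p or Box (r and p) is false, so not (Box not p or Box (r and p)) is true.
    At s6: Box not p is false, Box (r and p) is false, so Box not p or Box (r and p) is false.
      At s6: Box not p requires not p at every successor {s2, s3, s4, s6}.
        not p fails at s2, so Box not p is false at s6.
      At s6: Box (r and p) requires r and p at every successor {s2, s3, s4, s6}.
        r and p fails at s2, so Box (r and p) is false at s6.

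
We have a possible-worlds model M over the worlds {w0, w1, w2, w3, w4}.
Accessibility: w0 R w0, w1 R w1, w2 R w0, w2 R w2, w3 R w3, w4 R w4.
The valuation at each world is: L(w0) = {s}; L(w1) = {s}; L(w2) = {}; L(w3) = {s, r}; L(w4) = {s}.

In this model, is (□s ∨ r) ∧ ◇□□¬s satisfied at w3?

No

Recall that □ψ holds at a world iff ψ holds at every accessible world, and ◇ψ holds iff ψ holds at some accessible world.
At w3: □s ∨ r is true, ◇□□¬s is false, so (□s ∨ r) ∧ ◇□□¬s is false.
  At w3: □s is true, r is true, so □s ∨ r is true.
    At w3: □s requires s at every successor {w3}.
      At w3: s is true.
    So □s is true at w3.
  At w3: ◇□□¬s requires □□¬s at some successor in {w3}.
    At w3: □□¬s is false.
  So ◇□□¬s is false at w3.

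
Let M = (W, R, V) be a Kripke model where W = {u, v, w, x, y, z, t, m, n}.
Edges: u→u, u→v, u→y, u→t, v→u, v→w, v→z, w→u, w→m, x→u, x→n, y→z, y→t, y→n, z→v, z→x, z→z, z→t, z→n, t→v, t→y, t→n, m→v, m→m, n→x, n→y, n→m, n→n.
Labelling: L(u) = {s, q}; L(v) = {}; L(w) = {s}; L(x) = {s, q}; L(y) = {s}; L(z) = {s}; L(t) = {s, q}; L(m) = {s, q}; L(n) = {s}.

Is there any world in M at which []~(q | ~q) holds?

No

Let φ = []~(q | ~q). Evaluate φ at each world:
  u (successors {u, v, y, t}): φ is false.
  v (successors {u, w, z}): φ is false.
  w (successors {u, m}): φ is false.
  x (successors {u, n}): φ is false.
  y (successors {z, t, n}): φ is false.
  z (successors {v, x, z, t, n}): φ is false.
  t (successors {v, y, n}): φ is false.
  m (successors {v, m}): φ is false.
  n (successors {x, y, m, n}): φ is false.
For instance, at v:
  At v: []~(q | ~q) requires ~(q | ~q) at every successor {u, w, z}.
    ~(q | ~q) fails at u, so []~(q | ~q) is false at v.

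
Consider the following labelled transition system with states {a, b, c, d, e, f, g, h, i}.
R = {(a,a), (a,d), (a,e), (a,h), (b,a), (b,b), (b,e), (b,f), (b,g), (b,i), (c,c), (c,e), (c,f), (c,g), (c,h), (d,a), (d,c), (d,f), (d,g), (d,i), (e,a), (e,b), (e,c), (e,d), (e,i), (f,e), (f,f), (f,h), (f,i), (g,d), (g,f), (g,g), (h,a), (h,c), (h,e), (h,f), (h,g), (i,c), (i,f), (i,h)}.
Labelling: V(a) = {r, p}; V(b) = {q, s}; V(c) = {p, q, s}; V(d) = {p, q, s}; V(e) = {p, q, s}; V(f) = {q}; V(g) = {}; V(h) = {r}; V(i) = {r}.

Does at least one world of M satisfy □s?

Let φ = □s. Evaluate φ at each world:
  a (successors {a, d, e, h}): φ is false.
  b (successors {a, b, e, f, g, i}): φ is false.
  c (successors {c, e, f, g, h}): φ is false.
  d (successors {a, c, f, g, i}): φ is false.
  e (successors {a, b, c, d, i}): φ is false.
  f (successors {e, f, h, i}): φ is false.
  g (successors {d, f, g}): φ is false.
  h (successors {a, c, e, f, g}): φ is false.
  i (successors {c, f, h}): φ is false.
For instance, at c:
  At c: □s requires s at every successor {c, e, f, g, h}.
    s fails at f, so □s is false at c.

No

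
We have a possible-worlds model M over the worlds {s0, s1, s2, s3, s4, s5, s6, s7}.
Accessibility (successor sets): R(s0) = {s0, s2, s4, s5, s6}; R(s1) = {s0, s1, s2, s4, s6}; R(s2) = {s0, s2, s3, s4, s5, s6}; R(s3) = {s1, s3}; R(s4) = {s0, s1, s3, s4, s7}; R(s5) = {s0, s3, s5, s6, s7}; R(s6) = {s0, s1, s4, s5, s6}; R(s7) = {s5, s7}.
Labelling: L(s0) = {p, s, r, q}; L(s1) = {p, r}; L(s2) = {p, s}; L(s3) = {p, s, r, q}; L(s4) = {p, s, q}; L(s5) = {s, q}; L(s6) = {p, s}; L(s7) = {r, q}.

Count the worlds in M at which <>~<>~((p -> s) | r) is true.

Let φ = <>~<>~((p -> s) | r). Evaluate φ at each world:
  s0 (successors {s0, s2, s4, s5, s6}): φ is true.
  s1 (successors {s0, s1, s2, s4, s6}): φ is true.
  s2 (successors {s0, s2, s3, s4, s5, s6}): φ is true.
  s3 (successors {s1, s3}): φ is true.
  s4 (successors {s0, s1, s3, s4, s7}): φ is true.
  s5 (successors {s0, s3, s5, s6, s7}): φ is true.
  s6 (successors {s0, s1, s4, s5, s6}): φ is true.
  s7 (successors {s5, s7}): φ is true.
For instance, at s0:
  At s0: <>~<>~((p -> s) | r) requires ~<>~((p -> s) | r) at some successor in {s0, s2, s4, s5, s6}.
    ~<>~((p -> s) | r) holds at s0, so <>~<>~((p -> s) | r) is true at s0.
      At s0: <>~((p -> s) | r) is false, so ~<>~((p -> s) | r) is true.
Satisfying worlds: {s0, s1, s2, s3, s4, s5, s6, s7}

8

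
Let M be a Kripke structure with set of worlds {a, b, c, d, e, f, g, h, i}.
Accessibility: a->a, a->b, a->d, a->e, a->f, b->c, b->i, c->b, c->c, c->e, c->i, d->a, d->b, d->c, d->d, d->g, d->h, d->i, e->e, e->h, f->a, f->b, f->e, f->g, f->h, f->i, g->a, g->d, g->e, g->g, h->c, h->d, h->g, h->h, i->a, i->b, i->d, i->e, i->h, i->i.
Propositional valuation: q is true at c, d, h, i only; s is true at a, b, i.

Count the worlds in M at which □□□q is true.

0

Recall that □ψ holds at a world iff ψ holds at every accessible world, and ◇ψ holds iff ψ holds at some accessible world.
Let φ = □□□q. Evaluate φ at each world:
  a (successors {a, b, d, e, f}): φ is false.
  b (successors {c, i}): φ is false.
  c (successors {b, c, e, i}): φ is false.
  d (successors {a, b, c, d, g, h, i}): φ is false.
  e (successors {e, h}): φ is false.
  f (successors {a, b, e, g, h, i}): φ is false.
  g (successors {a, d, e, g}): φ is false.
  h (successors {c, d, g, h}): φ is false.
  i (successors {a, b, d, e, h, i}): φ is false.
For instance, at f:
  At f: □□□q requires □□q at every successor {a, b, e, g, h, i}.
    □□q fails at a, so □□□q is false at f.
      At a: □□q requires □q at every successor {a, b, d, e, f}.
        □q fails at a, so □□q is false at a.
Satisfying worlds: none.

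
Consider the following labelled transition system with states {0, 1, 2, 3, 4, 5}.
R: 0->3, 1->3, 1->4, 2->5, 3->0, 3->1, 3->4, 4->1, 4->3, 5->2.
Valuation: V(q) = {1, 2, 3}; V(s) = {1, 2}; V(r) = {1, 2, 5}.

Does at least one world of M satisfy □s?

Yes

Recall that □ψ holds at a world iff ψ holds at every accessible world, and ◇ψ holds iff ψ holds at some accessible world.
Let φ = □s. Evaluate φ at each world:
  0 (successors {3}): φ is false.
  1 (successors {3, 4}): φ is false.
  2 (successors {5}): φ is false.
  3 (successors {0, 1, 4}): φ is false.
  4 (successors {1, 3}): φ is false.
  5 (successors {2}): φ is true.
Detail at 5 (witness):
  At 5: □s requires s at every successor {2}.
    At 2: s is true.
  So □s is true at 5.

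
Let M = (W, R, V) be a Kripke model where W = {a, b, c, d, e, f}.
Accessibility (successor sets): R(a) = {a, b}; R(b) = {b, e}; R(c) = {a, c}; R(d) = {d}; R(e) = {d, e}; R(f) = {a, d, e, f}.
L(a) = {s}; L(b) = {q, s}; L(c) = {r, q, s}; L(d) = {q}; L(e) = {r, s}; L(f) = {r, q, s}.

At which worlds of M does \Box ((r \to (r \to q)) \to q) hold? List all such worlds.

Recall that \Box ψ holds at a world iff ψ holds at every accessible world, and \Diamond ψ holds iff ψ holds at some accessible world.
Let φ = \Box ((r \to (r \to q)) \to q). Evaluate φ at each world:
  a (successors {a, b}): φ is false.
  b (successors {b, e}): φ is true.
  c (successors {a, c}): φ is false.
  d (successors {d}): φ is true.
  e (successors {d, e}): φ is true.
  f (successors {a, d, e, f}): φ is false.
For instance, at a:
  At a: \Box ((r \to (r \to q)) \to q) requires (r \to (r \to q)) \to q at every successor {a, b}.
    (r \to (r \to q)) \to q fails at a, so \Box ((r \to (r \to q)) \to q) is false at a.
Satisfying worlds: {b, d, e}

b, d, e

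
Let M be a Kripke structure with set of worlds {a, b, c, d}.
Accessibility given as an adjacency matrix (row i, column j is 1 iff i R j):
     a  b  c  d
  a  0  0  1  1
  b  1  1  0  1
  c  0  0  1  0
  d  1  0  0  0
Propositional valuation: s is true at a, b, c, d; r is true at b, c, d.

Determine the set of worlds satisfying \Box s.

Let φ = \Box s. Evaluate φ at each world:
  a (successors {c, d}): φ is true.
  b (successors {a, b, d}): φ is true.
  c (successors {c}): φ is true.
  d (successors {a}): φ is true.
For instance, at c:
  At c: \Box s requires s at every successor {c}.
    At c: s is true.
  So \Box s is true at c.
Satisfying worlds: {a, b, c, d}

a, b, c, d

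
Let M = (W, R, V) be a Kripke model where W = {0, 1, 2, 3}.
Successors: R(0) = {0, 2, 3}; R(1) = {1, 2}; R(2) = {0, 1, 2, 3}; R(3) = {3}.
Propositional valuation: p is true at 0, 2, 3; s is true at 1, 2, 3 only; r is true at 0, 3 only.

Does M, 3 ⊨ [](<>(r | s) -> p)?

Recall that []ψ holds at a world iff ψ holds at every accessible world, and <>ψ holds iff ψ holds at some accessible world.
At 3: [](<>(r | s) -> p) requires <>(r | s) -> p at every successor {3}.
    At 3: <>(r | s) is true, p is true, so <>(r | s) -> p is true.
      At 3: <>(r | s) requires r | s at some successor in {3}.
        r | s holds at 3, so <>(r | s) is true at 3.
So [](<>(r | s) -> p) is true at 3.

Yes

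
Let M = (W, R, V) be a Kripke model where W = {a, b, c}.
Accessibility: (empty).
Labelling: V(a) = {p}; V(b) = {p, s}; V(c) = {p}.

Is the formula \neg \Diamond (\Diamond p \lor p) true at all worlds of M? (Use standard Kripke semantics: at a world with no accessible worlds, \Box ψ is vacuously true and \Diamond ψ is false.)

Let φ = \neg \Diamond (\Diamond p \lor p). Evaluate φ at each world:
  a (successors ∅): φ is true.
  b (successors ∅): φ is true.
  c (successors ∅): φ is true.
For instance, at c:
  At c: \Diamond (\Diamond p \lor p) is false, so \neg \Diamond (\Diamond p \lor p) is true.
    At c: no accessible worlds, so \Diamond (\Diamond p \lor p) is false.

Yes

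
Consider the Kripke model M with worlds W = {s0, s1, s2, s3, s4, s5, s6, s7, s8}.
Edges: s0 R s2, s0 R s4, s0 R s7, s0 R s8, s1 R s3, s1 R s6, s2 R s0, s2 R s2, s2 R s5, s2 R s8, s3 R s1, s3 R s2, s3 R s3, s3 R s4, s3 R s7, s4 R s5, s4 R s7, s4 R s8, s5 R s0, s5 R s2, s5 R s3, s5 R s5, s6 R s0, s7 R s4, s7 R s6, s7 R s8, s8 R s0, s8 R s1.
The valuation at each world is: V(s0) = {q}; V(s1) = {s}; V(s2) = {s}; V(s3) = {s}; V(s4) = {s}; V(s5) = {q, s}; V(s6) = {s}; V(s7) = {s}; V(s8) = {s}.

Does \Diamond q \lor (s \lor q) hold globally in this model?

Yes

Let φ = \Diamond q \lor (s \lor q). Evaluate φ at each world:
  s0 (successors {s2, s4, s7, s8}): φ is true.
  s1 (successors {s3, s6}): φ is true.
  s2 (successors {s0, s2, s5, s8}): φ is true.
  s3 (successors {s1, s2, s3, s4, s7}): φ is true.
  s4 (successors {s5, s7, s8}): φ is true.
  s5 (successors {s0, s2, s3, s5}): φ is true.
  s6 (successors {s0}): φ is true.
  s7 (successors {s4, s6, s8}): φ is true.
  s8 (successors {s0, s1}): φ is true.
For instance, at s6:
  At s6: \Diamond q is true, s \lor q is true, so \Diamond q \lor (s \lor q) is true.
    At s6: \Diamond q requires q at some successor in {s0}.
      q holds at s0, so \Diamond q is true at s6.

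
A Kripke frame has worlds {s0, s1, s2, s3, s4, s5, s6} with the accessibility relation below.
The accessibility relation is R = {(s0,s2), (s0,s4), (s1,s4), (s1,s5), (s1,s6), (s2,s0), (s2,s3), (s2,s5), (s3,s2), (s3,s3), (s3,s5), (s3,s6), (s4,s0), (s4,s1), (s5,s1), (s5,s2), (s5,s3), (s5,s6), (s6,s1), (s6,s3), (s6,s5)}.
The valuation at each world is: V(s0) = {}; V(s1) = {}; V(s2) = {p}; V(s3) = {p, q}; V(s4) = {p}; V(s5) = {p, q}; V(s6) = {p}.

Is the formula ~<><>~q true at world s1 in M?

At s1: <><>~q is true, so ~<><>~q is false.
  At s1: <><>~q requires <>~q at some successor in {s4, s5, s6}.
    <>~q holds at s4, so <><>~q is true at s1.
      At s4: <>~q requires ~q at some successor in {s0, s1}.
        ~q holds at s0, so <>~q is true at s4.

No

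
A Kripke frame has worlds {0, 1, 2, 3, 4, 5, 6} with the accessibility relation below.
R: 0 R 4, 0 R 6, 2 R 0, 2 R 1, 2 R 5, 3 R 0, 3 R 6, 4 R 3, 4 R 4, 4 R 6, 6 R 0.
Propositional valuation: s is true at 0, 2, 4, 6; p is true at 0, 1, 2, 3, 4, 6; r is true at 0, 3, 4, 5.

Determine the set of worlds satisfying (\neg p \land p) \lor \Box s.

Let φ = (\neg p \land p) \lor \Box s. Evaluate φ at each world:
  0 (successors {4, 6}): φ is true.
  1 (successors ∅): φ is true.
  2 (successors {0, 1, 5}): φ is false.
  3 (successors {0, 6}): φ is true.
  4 (successors {3, 4, 6}): φ is false.
  5 (successors ∅): φ is true.
  6 (successors {0}): φ is true.
For instance, at 3:
  At 3: \neg p \land p is false, \Box s is true, so (\neg p \land p) \lor \Box s is true.
    At 3: \Box s requires s at every successor {0, 6}.
      At 0: s is true.
      At 6: s is true.
    So \Box s is true at 3.
Satisfying worlds: {0, 1, 3, 5, 6}

0, 1, 3, 5, 6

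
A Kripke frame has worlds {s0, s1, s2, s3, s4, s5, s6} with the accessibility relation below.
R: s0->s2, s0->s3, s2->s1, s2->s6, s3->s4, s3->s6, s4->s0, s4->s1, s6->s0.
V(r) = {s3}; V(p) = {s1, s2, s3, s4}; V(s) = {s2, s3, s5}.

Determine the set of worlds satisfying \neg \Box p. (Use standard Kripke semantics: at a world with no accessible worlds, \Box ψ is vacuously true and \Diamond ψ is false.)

Recall that \Box ψ holds at a world iff ψ holds at every accessible world, and \Diamond ψ holds iff ψ holds at some accessible world.
Let φ = \neg \Box p. Evaluate φ at each world:
  s0 (successors {s2, s3}): φ is false.
  s1 (successors ∅): φ is false.
  s2 (successors {s1, s6}): φ is true.
  s3 (successors {s4, s6}): φ is true.
  s4 (successors {s0, s1}): φ is true.
  s5 (successors ∅): φ is false.
  s6 (successors {s0}): φ is true.
For instance, at s0:
  At s0: \Box p is true, so \neg \Box p is false.
    At s0: \Box p requires p at every successor {s2, s3}.
      At s2: p is true.
      At s3: p is true.
    So \Box p is true at s0.
Satisfying worlds: {s2, s3, s4, s6}

s2, s3, s4, s6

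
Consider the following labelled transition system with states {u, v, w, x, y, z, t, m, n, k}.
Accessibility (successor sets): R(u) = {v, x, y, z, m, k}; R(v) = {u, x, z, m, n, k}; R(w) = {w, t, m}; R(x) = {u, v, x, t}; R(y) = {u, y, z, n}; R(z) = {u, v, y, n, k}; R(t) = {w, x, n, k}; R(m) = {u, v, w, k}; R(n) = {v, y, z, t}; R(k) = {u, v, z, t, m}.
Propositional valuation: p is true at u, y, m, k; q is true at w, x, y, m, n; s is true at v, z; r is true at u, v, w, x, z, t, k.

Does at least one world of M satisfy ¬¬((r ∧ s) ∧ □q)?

No

Let φ = ¬¬((r ∧ s) ∧ □q). Evaluate φ at each world:
  u (successors {v, x, y, z, m, k}): φ is false.
  v (successors {u, x, z, m, n, k}): φ is false.
  w (successors {w, t, m}): φ is false.
  x (successors {u, v, x, t}): φ is false.
  y (successors {u, y, z, n}): φ is false.
  z (successors {u, v, y, n, k}): φ is false.
  t (successors {w, x, n, k}): φ is false.
  m (successors {u, v, w, k}): φ is false.
  n (successors {v, y, z, t}): φ is false.
  k (successors {u, v, z, t, m}): φ is false.
For instance, at x:
  At x: ¬((r ∧ s) ∧ □q) is true, so ¬¬((r ∧ s) ∧ □q) is false.
    At x: (r ∧ s) ∧ □q is false, so ¬((r ∧ s) ∧ □q) is true.
      At x: r ∧ s is false, □q is false, so (r ∧ s) ∧ □q is false.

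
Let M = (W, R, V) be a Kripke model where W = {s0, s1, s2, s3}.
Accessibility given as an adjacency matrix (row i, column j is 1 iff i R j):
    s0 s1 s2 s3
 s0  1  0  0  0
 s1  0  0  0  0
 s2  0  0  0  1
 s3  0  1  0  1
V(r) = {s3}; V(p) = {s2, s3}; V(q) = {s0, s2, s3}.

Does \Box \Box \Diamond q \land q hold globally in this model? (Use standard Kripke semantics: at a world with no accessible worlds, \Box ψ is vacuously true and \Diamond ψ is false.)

Recall that \Box ψ holds at a world iff ψ holds at every accessible world, and \Diamond ψ holds iff ψ holds at some accessible world.
Let φ = \Box \Box \Diamond q \land q. Evaluate φ at each world:
  s0 (successors {s0}): φ is true.
  s1 (successors ∅): φ is false.
  s2 (successors {s3}): φ is false.
  s3 (successors {s1, s3}): φ is false.
Detail at s1 (counterexample):
  At s1: \Box \Box \Diamond q is true, q is false, so \Box \Box \Diamond q \land q is false.
    At s1: no accessible worlds, so \Box \Box \Diamond q holds vacuously.

No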